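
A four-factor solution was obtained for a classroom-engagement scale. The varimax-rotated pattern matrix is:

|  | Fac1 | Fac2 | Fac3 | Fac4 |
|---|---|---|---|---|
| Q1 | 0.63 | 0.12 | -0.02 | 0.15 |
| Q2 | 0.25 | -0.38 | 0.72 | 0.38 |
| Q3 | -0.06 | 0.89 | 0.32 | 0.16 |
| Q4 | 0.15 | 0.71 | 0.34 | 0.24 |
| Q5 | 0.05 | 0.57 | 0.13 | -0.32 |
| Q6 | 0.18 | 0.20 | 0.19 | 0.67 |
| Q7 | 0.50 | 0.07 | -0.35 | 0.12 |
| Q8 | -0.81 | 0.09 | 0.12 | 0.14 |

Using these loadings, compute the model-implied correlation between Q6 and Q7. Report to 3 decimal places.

r̂ = Σ λ_i·λ_j across factors = (0.18)(0.50) + (0.20)(0.07) + (0.19)(-0.35) + (0.67)(0.12)
  = +0.0900 +0.0140 -0.0665 +0.0804 = 0.1179

0.118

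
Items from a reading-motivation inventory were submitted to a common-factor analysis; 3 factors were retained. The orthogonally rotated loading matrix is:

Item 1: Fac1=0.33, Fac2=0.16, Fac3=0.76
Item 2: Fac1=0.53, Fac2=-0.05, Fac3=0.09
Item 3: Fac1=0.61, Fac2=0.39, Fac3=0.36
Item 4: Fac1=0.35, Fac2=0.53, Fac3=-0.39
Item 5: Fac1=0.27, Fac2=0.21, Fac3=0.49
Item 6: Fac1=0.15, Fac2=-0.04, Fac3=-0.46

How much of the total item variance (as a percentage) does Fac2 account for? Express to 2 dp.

8.45%

SS loadings for Fac2 = 0.16² + (-0.05)² + 0.39² + 0.53² + 0.21² + (-0.04)² = 0.5068
With 6 standardized items, total variance = 6. Proportion = 0.5068/6 = 0.0845 → 8.45%.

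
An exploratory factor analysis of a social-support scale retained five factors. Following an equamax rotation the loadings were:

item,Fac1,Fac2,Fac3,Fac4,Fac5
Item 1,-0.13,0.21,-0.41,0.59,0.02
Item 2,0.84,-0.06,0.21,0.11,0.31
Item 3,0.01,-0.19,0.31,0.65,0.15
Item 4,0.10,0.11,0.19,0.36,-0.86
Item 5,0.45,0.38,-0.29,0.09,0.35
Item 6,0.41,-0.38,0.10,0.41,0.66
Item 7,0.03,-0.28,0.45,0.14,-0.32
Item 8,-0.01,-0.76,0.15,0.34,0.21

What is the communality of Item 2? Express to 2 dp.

0.86

h² = 0.84² + (-0.06)² + 0.21² + 0.11² + 0.31² = 0.7056 + 0.0036 + 0.0441 + 0.0121 + 0.0961 = 0.8615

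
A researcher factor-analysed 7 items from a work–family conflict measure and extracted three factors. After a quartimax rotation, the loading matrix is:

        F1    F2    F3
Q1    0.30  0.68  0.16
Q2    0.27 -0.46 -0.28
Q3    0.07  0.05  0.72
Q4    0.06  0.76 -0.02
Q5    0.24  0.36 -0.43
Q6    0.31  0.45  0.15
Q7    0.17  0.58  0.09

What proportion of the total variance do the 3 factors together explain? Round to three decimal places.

SS loadings by factor: 0.3540, 1.9226, 0.8383; total = 3.1149.
Total variance with 7 standardized items is 7, so the solution explains 3.1149/7 = 0.4450.

0.445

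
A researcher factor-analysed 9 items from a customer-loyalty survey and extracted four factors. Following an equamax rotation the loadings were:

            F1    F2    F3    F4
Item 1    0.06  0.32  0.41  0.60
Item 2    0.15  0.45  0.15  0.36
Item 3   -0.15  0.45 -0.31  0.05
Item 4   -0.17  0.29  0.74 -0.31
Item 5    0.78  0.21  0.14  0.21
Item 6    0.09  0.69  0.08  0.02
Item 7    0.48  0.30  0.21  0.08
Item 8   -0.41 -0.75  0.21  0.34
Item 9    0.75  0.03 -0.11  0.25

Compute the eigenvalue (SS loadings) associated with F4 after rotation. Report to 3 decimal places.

0.817

SS loadings for F4 = 0.60² + 0.36² + 0.05² + (-0.31)² + 0.21² + 0.02² + 0.08² + 0.34² + 0.25² = 0.3600 + 0.1296 + 0.0025 + 0.0961 + 0.0441 + 0.0004 + 0.0064 + 0.1156 + 0.0625 = 0.8172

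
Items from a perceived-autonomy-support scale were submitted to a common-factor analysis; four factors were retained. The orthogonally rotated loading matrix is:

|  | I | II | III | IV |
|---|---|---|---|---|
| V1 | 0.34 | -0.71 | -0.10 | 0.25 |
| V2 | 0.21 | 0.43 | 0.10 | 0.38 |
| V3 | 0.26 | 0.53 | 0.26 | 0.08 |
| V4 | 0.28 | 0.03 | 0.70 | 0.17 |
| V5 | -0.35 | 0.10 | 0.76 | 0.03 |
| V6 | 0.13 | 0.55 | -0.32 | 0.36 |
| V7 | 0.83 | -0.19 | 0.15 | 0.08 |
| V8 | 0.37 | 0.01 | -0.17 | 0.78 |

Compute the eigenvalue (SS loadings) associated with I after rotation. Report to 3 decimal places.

SS loadings for I = 0.34² + 0.21² + 0.26² + 0.28² + (-0.35)² + 0.13² + 0.83² + 0.37² = 0.1156 + 0.0441 + 0.0676 + 0.0784 + 0.1225 + 0.0169 + 0.6889 + 0.1369 = 1.2709

1.271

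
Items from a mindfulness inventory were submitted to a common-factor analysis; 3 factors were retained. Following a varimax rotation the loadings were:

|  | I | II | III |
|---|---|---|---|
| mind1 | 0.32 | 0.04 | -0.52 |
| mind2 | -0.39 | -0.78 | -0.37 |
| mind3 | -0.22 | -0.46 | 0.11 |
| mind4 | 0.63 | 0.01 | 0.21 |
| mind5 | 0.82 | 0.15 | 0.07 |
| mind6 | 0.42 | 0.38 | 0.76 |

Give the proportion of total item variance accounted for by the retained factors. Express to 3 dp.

Communalities: 0.3744, 0.8974, 0.2721, 0.4411, 0.6998, 0.8984; Σh² = 3.5832.
Total variance with 6 standardized items is 6, so the solution explains 3.5832/6 = 0.5972.

0.597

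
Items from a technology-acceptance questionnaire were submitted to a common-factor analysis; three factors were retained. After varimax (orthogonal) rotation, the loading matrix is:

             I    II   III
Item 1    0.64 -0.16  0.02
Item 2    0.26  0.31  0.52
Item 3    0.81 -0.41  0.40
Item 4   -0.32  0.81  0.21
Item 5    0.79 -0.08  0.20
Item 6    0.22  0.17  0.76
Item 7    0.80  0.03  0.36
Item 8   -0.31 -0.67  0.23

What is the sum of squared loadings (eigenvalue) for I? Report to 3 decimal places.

2.644

SS loadings for I = 0.64² + 0.26² + 0.81² + (-0.32)² + 0.79² + 0.22² + 0.80² + (-0.31)² = 0.4096 + 0.0676 + 0.6561 + 0.1024 + 0.6241 + 0.0484 + 0.6400 + 0.0961 = 2.6443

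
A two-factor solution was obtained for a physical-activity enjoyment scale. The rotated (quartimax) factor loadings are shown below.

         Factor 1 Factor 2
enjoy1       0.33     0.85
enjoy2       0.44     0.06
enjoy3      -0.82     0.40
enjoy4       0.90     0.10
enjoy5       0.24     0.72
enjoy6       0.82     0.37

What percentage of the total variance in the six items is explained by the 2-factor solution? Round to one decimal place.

67.8%

SS loadings by factor: 2.5149, 1.5514; total = 4.0663.
Total variance with 6 standardized items is 6, so the solution explains 4.0663/6 = 0.6777 = 67.77%.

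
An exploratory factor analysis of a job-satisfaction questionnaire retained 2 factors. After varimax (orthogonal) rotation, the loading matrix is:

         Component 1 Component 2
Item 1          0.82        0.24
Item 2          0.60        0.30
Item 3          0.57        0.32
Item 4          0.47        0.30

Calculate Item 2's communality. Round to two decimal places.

h² = 0.60² + 0.30² = 0.3600 + 0.0900 = 0.4500

0.45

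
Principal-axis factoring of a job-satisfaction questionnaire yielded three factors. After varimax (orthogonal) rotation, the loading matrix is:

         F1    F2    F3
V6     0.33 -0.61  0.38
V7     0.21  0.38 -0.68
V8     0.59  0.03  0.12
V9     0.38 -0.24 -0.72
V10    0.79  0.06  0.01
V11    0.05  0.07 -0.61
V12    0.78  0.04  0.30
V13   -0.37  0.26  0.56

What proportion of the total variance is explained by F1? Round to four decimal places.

SS loadings for F1 = 0.33² + 0.21² + 0.59² + 0.38² + 0.79² + 0.05² + 0.78² + (-0.37)² = 2.0174
Proportion of variance = 2.0174 / 8 = 0.2522.

0.2522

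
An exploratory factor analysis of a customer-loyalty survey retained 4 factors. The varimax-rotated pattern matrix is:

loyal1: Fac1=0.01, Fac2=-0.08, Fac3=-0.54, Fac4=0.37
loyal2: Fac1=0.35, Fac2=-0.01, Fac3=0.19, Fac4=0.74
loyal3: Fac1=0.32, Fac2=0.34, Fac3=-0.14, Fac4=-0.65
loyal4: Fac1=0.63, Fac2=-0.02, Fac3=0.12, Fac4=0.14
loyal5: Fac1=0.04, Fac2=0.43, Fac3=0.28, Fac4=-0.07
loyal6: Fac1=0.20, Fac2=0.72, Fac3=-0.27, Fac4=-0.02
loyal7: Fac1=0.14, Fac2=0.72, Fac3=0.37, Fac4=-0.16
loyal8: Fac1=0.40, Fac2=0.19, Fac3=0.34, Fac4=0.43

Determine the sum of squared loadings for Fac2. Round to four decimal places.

1.3803

SS loadings for Fac2 = (-0.08)² + (-0.01)² + 0.34² + (-0.02)² + 0.43² + 0.72² + 0.72² + 0.19² = 0.0064 + 0.0001 + 0.1156 + 0.0004 + 0.1849 + 0.5184 + 0.5184 + 0.0361 = 1.3803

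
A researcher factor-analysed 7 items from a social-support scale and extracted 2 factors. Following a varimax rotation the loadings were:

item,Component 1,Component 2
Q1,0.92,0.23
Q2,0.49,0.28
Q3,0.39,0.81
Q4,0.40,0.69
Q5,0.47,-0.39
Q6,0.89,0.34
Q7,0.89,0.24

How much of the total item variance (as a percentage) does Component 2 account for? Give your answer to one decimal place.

22.7%

SS loadings for Component 2 = 0.23² + 0.28² + 0.81² + 0.69² + (-0.39)² + 0.34² + 0.24² = 1.5888
With 7 standardized items, total variance = 7. Proportion = 1.5888/7 = 0.2270 → 22.70%.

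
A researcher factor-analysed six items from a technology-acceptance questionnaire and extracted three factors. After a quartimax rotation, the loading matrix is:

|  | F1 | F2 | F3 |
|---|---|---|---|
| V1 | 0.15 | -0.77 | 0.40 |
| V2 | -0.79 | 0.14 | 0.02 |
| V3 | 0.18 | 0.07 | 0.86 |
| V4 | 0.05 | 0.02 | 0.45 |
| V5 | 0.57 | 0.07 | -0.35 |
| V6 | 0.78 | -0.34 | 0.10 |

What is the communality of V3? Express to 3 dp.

h² = 0.18² + 0.07² + 0.86² = 0.0324 + 0.0049 + 0.7396 = 0.7769

0.777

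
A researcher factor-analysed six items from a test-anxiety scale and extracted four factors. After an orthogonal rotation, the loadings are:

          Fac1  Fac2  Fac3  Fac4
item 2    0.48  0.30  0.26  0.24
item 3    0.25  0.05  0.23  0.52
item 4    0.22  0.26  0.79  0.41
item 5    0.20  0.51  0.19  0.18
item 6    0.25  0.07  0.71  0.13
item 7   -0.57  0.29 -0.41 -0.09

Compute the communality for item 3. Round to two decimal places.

0.39

h² = 0.25² + 0.05² + 0.23² + 0.52² = 0.0625 + 0.0025 + 0.0529 + 0.2704 = 0.3883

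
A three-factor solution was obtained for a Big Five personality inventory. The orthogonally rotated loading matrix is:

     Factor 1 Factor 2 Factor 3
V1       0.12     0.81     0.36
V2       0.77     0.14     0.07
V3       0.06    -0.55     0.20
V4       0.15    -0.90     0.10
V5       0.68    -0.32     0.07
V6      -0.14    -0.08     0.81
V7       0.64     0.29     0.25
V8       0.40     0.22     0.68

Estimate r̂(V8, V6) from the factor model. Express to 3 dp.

r̂ = Σ λ_i·λ_j across factors = (0.40)(-0.14) + (0.22)(-0.08) + (0.68)(0.81)
  = -0.0560 -0.0176 +0.5508 = 0.4772

0.477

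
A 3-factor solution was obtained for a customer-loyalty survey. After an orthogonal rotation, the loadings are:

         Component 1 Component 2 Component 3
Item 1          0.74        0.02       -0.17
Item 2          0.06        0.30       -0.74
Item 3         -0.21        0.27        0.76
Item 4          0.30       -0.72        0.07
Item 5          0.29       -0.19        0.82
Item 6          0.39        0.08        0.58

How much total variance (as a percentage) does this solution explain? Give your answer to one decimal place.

Communalities: 0.5769, 0.6412, 0.6946, 0.6133, 0.7926, 0.4949; Σh² = 3.8135.
Total variance with 6 standardized items is 6, so the solution explains 3.8135/6 = 0.6356 = 63.56%.

63.6%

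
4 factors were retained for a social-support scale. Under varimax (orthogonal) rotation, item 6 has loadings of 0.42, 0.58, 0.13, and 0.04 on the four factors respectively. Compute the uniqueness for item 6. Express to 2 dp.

h² = 0.42² + 0.58² + 0.13² + 0.04² = 0.1764 + 0.3364 + 0.0169 + 0.0016 = 0.5313
Uniqueness u² = 1 − h² = 1 − 0.5313 = 0.4687

0.47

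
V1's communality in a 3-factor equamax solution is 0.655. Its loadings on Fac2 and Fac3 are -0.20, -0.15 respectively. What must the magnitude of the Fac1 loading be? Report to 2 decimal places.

Under orthogonal rotation h² = Σλ², so λ_Fac1² = h² − (0.0625) = 0.655 − 0.0625 = 0.5925.
|λ| = √0.5925 = 0.7697.

0.77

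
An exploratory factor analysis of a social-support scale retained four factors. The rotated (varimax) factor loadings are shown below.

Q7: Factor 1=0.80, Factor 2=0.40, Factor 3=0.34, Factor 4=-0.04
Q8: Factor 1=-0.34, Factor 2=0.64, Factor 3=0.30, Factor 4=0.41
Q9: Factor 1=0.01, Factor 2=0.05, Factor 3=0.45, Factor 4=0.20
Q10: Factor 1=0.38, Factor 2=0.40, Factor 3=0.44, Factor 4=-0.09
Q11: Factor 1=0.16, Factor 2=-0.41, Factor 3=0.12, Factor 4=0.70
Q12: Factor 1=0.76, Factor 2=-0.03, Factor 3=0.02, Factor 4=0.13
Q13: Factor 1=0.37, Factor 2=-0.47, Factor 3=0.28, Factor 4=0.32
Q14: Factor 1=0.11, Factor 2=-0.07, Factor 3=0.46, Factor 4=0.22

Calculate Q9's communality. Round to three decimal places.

0.245

h² = 0.01² + 0.05² + 0.45² + 0.20² = 0.0001 + 0.0025 + 0.2025 + 0.0400 = 0.2451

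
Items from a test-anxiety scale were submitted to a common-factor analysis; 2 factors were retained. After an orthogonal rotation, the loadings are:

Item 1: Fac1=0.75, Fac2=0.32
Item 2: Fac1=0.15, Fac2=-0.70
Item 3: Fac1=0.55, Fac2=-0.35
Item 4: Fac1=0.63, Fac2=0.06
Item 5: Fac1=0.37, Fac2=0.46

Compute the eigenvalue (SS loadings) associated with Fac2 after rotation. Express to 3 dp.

SS loadings for Fac2 = 0.32² + (-0.70)² + (-0.35)² + 0.06² + 0.46² = 0.1024 + 0.4900 + 0.1225 + 0.0036 + 0.2116 = 0.9301

0.930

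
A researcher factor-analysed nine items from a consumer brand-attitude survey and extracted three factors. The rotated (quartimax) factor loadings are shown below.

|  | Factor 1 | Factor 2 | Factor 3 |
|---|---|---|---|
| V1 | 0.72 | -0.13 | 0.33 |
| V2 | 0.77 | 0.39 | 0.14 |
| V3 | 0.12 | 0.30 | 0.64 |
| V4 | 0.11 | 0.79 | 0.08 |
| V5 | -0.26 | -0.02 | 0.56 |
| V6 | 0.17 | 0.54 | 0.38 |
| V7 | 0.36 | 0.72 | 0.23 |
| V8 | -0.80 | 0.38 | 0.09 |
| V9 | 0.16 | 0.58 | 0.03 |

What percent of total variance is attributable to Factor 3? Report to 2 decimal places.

SS loadings for Factor 3 = 0.33² + 0.14² + 0.64² + 0.08² + 0.56² + 0.38² + 0.23² + 0.09² + 0.03² = 1.0644
With 9 standardized items, total variance = 9. Proportion = 1.0644/9 = 0.1183 → 11.83%.

11.83%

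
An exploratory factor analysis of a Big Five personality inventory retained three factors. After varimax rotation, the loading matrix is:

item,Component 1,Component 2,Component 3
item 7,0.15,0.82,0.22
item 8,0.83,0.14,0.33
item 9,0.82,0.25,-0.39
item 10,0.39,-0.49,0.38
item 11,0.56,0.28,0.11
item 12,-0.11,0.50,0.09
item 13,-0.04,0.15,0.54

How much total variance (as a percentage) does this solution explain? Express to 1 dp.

Communalities: 0.7433, 0.8174, 0.8870, 0.5366, 0.4041, 0.2702, 0.3157; Σh² = 3.9743.
Total variance with 7 standardized items is 7, so the solution explains 3.9743/7 = 0.5678 = 56.78%.

56.8%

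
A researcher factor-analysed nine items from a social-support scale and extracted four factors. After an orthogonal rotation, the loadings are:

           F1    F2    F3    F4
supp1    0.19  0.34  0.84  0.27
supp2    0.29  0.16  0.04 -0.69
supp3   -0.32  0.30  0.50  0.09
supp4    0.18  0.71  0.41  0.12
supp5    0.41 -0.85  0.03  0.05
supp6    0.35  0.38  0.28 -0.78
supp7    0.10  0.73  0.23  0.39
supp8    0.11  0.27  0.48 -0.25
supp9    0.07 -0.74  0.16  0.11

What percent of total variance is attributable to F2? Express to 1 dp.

SS loadings for F2 = 0.34² + 0.16² + 0.30² + 0.71² + (-0.85)² + 0.38² + 0.73² + 0.27² + (-0.74)² = 2.7556
With 9 standardized items, total variance = 9. Proportion = 2.7556/9 = 0.3062 → 30.62%.

30.6%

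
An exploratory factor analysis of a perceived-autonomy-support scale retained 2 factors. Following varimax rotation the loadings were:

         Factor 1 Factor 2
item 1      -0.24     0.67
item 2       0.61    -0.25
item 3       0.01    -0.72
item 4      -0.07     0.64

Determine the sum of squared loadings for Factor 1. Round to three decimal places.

SS loadings for Factor 1 = (-0.24)² + 0.61² + 0.01² + (-0.07)² = 0.0576 + 0.3721 + 0.0001 + 0.0049 = 0.4347

0.435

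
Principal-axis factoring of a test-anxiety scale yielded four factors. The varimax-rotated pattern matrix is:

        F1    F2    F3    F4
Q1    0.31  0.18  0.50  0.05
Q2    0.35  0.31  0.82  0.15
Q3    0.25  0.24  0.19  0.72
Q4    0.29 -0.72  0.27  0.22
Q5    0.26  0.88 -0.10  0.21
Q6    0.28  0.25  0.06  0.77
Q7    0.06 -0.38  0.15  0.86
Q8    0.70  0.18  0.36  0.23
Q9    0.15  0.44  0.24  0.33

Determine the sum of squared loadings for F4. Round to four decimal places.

SS loadings for F4 = 0.05² + 0.15² + 0.72² + 0.22² + 0.21² + 0.77² + 0.86² + 0.23² + 0.33² = 0.0025 + 0.0225 + 0.5184 + 0.0484 + 0.0441 + 0.5929 + 0.7396 + 0.0529 + 0.1089 = 2.1302

2.1302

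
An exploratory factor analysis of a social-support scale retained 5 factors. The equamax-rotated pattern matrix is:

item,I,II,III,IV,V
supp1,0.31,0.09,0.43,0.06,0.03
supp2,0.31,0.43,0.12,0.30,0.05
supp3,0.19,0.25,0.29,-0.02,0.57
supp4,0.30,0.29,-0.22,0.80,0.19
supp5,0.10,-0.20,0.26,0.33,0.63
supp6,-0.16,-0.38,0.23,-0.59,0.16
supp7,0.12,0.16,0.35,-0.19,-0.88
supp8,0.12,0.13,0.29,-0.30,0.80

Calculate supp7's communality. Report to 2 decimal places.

0.97

h² = 0.12² + 0.16² + 0.35² + (-0.19)² + (-0.88)² = 0.0144 + 0.0256 + 0.1225 + 0.0361 + 0.7744 = 0.9730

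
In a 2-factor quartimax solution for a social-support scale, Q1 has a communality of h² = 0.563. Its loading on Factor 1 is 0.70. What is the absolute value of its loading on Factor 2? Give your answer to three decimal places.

Under orthogonal rotation h² = Σλ², so λ_Factor 2² = h² − (0.4900) = 0.563 − 0.4900 = 0.0730.
|λ| = √0.0730 = 0.2702.

0.270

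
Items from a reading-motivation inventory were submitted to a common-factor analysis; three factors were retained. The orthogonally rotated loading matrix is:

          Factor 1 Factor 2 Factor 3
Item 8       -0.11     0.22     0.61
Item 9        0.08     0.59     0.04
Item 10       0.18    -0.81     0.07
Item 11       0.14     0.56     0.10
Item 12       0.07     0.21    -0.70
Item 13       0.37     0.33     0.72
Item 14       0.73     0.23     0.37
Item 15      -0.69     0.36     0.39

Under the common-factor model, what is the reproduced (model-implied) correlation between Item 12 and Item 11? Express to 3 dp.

r̂ = Σ λ_i·λ_j across factors = (0.07)(0.14) + (0.21)(0.56) + (-0.70)(0.10)
  = +0.0098 +0.1176 -0.0700 = 0.0574

0.057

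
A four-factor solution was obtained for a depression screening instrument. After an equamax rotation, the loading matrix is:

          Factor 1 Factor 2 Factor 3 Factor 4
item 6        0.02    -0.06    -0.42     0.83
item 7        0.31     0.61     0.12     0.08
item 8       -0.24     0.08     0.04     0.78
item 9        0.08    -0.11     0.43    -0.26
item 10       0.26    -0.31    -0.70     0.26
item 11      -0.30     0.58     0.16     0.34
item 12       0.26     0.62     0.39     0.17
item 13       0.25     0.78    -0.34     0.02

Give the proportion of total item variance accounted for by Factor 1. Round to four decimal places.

SS loadings for Factor 1 = 0.02² + 0.31² + (-0.24)² + 0.08² + 0.26² + (-0.30)² + 0.26² + 0.25² = 0.4482
Proportion of variance = 0.4482 / 8 = 0.0560.

0.0560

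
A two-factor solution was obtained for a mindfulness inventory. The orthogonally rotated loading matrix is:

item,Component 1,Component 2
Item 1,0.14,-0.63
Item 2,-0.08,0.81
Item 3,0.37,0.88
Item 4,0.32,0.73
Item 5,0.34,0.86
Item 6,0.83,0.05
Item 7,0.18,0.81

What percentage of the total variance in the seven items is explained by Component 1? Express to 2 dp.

15.75%

SS loadings for Component 1 = 0.14² + (-0.08)² + 0.37² + 0.32² + 0.34² + 0.83² + 0.18² = 1.1022
With 7 standardized items, total variance = 7. Proportion = 1.1022/7 = 0.1575 → 15.75%.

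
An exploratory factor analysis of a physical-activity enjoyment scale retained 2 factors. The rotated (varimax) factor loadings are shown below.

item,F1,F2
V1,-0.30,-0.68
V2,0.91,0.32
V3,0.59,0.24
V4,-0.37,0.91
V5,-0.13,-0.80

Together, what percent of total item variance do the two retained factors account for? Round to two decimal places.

Communalities: 0.5524, 0.9305, 0.4057, 0.9650, 0.6569; Σh² = 3.5105.
Total variance with 5 standardized items is 5, so the solution explains 3.5105/5 = 0.7021 = 70.21%.

70.21%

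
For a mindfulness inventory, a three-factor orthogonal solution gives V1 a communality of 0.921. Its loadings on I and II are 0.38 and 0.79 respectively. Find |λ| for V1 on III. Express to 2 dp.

0.39

Under orthogonal rotation h² = Σλ², so λ_III² = h² − (0.7685) = 0.921 − 0.7685 = 0.1525.
|λ| = √0.1525 = 0.3905.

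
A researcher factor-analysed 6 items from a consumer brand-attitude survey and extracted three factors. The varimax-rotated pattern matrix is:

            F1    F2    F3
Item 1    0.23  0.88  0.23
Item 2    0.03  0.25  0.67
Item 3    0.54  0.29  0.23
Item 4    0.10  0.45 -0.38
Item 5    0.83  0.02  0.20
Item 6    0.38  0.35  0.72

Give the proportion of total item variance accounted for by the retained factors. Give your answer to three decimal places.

Communalities: 0.8802, 0.5123, 0.4286, 0.3569, 0.7293, 0.7853; Σh² = 3.6926.
Total variance with 6 standardized items is 6, so the solution explains 3.6926/6 = 0.6154.

0.615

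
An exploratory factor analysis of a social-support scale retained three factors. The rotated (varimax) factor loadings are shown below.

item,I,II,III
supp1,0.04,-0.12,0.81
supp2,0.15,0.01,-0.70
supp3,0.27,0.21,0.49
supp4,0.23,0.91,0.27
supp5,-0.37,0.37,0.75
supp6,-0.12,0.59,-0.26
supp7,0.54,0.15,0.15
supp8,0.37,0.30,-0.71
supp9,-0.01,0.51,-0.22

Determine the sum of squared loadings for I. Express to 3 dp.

SS loadings for I = 0.04² + 0.15² + 0.27² + 0.23² + (-0.37)² + (-0.12)² + 0.54² + 0.37² + (-0.01)² = 0.0016 + 0.0225 + 0.0729 + 0.0529 + 0.1369 + 0.0144 + 0.2916 + 0.1369 + 0.0001 = 0.7298

0.730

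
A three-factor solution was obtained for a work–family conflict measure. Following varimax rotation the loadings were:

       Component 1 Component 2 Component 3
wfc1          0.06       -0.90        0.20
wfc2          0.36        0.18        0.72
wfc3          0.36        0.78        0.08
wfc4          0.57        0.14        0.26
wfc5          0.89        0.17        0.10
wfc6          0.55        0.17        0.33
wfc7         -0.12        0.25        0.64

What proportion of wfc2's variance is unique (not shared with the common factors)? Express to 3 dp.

h² = 0.36² + 0.18² + 0.72² = 0.1296 + 0.0324 + 0.5184 = 0.6804
Uniqueness u² = 1 − h² = 1 − 0.6804 = 0.3196

0.320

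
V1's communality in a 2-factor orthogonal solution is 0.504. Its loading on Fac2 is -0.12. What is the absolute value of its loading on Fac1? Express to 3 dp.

0.700

Under orthogonal rotation h² = Σλ², so λ_Fac1² = h² − (0.0144) = 0.504 − 0.0144 = 0.4896.
|λ| = √0.4896 = 0.6997.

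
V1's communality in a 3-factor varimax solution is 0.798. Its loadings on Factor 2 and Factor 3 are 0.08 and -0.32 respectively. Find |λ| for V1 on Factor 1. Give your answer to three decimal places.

0.830

Under orthogonal rotation h² = Σλ², so λ_Factor 1² = h² − (0.1088) = 0.798 − 0.1088 = 0.6892.
|λ| = √0.6892 = 0.8302.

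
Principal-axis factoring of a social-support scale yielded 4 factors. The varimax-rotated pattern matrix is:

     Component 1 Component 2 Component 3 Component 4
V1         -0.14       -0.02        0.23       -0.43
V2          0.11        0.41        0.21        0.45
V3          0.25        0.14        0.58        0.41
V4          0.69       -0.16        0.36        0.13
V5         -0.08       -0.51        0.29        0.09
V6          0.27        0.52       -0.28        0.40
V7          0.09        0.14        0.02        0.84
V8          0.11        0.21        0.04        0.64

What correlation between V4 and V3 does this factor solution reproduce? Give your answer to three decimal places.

r̂ = Σ λ_i·λ_j across factors = (0.69)(0.25) + (-0.16)(0.14) + (0.36)(0.58) + (0.13)(0.41)
  = +0.1725 -0.0224 +0.2088 +0.0533 = 0.4122

0.412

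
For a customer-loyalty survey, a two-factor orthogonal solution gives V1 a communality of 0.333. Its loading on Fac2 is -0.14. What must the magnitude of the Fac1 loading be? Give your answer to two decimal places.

Under orthogonal rotation h² = Σλ², so λ_Fac1² = h² − (0.0196) = 0.333 − 0.0196 = 0.3134.
|λ| = √0.3134 = 0.5598.

0.56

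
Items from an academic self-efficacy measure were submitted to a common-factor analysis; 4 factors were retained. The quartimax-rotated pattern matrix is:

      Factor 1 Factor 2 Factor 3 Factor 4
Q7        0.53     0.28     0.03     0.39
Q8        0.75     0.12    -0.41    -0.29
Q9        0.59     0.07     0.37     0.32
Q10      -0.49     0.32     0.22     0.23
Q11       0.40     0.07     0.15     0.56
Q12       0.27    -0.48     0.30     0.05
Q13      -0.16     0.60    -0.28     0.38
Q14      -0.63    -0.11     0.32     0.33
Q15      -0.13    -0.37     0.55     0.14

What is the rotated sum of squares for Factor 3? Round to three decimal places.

0.950

SS loadings for Factor 3 = 0.03² + (-0.41)² + 0.37² + 0.22² + 0.15² + 0.30² + (-0.28)² + 0.32² + 0.55² = 0.0009 + 0.1681 + 0.1369 + 0.0484 + 0.0225 + 0.0900 + 0.0784 + 0.1024 + 0.3025 = 0.9501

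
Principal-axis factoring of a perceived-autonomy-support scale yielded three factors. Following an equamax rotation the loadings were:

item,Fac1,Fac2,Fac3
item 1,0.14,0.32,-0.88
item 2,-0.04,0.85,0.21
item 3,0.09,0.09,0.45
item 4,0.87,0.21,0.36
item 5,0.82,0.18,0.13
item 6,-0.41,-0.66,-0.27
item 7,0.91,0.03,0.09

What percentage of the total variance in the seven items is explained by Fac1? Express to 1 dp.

35.1%

SS loadings for Fac1 = 0.14² + (-0.04)² + 0.09² + 0.87² + 0.82² + (-0.41)² + 0.91² = 2.4548
With 7 standardized items, total variance = 7. Proportion = 2.4548/7 = 0.3507 → 35.07%.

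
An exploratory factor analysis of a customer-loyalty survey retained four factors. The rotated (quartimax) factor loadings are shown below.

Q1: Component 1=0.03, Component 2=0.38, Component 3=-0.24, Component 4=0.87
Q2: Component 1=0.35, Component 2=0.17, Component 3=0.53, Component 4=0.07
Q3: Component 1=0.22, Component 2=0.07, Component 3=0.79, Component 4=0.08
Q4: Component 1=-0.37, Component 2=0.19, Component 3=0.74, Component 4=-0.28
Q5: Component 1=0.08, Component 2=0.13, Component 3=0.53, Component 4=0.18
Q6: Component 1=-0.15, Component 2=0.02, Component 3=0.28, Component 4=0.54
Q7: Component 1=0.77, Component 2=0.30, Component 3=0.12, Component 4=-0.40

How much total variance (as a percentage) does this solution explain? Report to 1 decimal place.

63.8%

SS loadings by factor: 0.9305, 0.3216, 1.8839, 1.3306; total = 4.4666.
Total variance with 7 standardized items is 7, so the solution explains 4.4666/7 = 0.6381 = 63.81%.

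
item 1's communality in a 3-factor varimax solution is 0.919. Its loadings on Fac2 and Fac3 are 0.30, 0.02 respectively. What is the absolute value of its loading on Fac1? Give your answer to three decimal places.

0.910

Under orthogonal rotation h² = Σλ², so λ_Fac1² = h² − (0.0904) = 0.919 − 0.0904 = 0.8286.
|λ| = √0.8286 = 0.9103.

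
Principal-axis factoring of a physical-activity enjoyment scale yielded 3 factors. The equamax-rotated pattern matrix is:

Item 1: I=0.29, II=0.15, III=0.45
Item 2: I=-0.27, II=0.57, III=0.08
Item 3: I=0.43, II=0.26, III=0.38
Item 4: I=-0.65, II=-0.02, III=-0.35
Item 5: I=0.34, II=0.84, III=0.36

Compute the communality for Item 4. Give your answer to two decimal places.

0.55

h² = (-0.65)² + (-0.02)² + (-0.35)² = 0.4225 + 0.0004 + 0.1225 = 0.5454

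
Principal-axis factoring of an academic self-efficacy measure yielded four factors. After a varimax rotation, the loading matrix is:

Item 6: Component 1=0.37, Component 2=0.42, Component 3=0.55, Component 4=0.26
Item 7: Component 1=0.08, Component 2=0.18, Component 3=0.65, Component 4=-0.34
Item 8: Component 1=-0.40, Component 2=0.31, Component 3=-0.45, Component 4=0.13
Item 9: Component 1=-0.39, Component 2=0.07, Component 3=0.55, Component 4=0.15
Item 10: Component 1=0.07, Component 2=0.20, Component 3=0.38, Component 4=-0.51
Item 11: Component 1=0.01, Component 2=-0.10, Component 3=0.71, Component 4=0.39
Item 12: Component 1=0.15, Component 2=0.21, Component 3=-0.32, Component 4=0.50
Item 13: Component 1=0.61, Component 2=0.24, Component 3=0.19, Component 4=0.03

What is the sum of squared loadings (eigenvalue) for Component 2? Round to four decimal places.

SS loadings for Component 2 = 0.42² + 0.18² + 0.31² + 0.07² + 0.20² + (-0.10)² + 0.21² + 0.24² = 0.1764 + 0.0324 + 0.0961 + 0.0049 + 0.0400 + 0.0100 + 0.0441 + 0.0576 = 0.4615

0.4615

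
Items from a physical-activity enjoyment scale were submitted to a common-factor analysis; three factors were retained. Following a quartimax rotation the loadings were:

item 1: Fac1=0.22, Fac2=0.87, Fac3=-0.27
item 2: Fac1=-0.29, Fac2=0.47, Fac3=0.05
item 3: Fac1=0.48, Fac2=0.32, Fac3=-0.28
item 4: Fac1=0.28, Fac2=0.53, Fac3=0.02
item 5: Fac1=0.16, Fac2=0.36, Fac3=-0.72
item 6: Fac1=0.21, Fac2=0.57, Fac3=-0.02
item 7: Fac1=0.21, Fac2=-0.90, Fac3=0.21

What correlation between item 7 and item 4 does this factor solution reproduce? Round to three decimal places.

r̂ = Σ λ_i·λ_j across factors = (0.21)(0.28) + (-0.90)(0.53) + (0.21)(0.02)
  = +0.0588 -0.4770 +0.0042 = -0.4140

-0.414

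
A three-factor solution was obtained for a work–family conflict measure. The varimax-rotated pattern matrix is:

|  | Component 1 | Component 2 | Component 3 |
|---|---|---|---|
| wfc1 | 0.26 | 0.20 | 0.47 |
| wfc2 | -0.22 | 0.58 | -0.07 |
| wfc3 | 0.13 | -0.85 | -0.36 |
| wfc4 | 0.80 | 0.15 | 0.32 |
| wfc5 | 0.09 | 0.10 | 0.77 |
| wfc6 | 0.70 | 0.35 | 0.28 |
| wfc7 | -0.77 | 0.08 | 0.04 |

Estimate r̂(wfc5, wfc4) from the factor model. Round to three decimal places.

r̂ = Σ λ_i·λ_j across factors = (0.09)(0.80) + (0.10)(0.15) + (0.77)(0.32)
  = +0.0720 +0.0150 +0.2464 = 0.3334

0.333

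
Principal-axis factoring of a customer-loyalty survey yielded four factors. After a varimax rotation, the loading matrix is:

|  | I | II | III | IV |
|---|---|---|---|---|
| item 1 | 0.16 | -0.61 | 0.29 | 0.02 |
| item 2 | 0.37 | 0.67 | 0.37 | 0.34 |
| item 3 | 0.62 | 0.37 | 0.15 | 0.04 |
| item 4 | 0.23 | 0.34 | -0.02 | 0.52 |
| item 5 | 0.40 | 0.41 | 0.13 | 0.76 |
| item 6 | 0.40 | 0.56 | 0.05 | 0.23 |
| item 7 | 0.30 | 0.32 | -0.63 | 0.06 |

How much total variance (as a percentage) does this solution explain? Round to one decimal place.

Communalities: 0.4822, 0.8383, 0.5454, 0.4393, 0.9226, 0.5290, 0.5929; Σh² = 4.3497.
Total variance with 7 standardized items is 7, so the solution explains 4.3497/7 = 0.6214 = 62.14%.

62.1%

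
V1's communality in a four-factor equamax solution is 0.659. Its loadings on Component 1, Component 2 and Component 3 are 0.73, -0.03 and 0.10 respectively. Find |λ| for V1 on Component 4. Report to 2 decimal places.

0.34

Under orthogonal rotation h² = Σλ², so λ_Component 4² = h² − (0.5438) = 0.659 − 0.5438 = 0.1152.
|λ| = √0.1152 = 0.3394.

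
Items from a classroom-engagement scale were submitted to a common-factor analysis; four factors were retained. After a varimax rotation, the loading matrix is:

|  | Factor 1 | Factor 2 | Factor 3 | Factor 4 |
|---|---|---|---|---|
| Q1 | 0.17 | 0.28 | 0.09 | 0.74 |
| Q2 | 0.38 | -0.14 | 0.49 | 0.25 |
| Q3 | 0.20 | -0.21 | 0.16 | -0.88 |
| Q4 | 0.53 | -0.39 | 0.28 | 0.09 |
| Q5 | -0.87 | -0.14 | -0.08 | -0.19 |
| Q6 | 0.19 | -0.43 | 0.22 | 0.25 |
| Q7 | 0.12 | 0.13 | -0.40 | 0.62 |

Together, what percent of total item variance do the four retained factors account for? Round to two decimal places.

Communalities: 0.6630, 0.4666, 0.8841, 0.5195, 0.8190, 0.3319, 0.5757; Σh² = 4.2598.
Total variance with 7 standardized items is 7, so the solution explains 4.2598/7 = 0.6085 = 60.85%.

60.85%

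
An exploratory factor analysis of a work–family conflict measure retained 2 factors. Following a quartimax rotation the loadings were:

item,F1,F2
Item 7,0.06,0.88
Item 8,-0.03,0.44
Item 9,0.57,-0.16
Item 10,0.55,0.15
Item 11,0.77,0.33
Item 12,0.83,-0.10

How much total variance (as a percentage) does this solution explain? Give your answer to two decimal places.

50.81%

Communalities: 0.7780, 0.1945, 0.3505, 0.3250, 0.7018, 0.6989; Σh² = 3.0487.
Total variance with 6 standardized items is 6, so the solution explains 3.0487/6 = 0.5081 = 50.81%.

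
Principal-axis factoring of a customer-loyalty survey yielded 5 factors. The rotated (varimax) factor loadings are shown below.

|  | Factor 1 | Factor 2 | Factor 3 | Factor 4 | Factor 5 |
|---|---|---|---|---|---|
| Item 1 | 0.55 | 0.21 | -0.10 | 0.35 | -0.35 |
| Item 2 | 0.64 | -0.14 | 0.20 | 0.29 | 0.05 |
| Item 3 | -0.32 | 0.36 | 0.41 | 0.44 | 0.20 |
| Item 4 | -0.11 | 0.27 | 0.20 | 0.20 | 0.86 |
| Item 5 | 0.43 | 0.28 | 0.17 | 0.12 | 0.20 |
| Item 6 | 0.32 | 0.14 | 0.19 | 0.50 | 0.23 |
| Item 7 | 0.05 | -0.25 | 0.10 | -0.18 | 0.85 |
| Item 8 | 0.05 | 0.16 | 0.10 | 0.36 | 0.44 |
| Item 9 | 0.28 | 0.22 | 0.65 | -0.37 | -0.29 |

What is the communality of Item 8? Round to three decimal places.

0.361

h² = 0.05² + 0.16² + 0.10² + 0.36² + 0.44² = 0.0025 + 0.0256 + 0.0100 + 0.1296 + 0.1936 = 0.3613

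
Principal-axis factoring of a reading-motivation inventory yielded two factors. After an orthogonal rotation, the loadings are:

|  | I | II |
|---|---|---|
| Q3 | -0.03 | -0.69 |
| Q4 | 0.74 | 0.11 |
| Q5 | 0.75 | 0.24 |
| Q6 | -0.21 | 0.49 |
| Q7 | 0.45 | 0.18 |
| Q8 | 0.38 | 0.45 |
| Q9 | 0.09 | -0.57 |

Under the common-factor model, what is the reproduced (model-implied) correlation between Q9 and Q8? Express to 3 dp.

r̂ = Σ λ_i·λ_j across factors = (0.09)(0.38) + (-0.57)(0.45)
  = +0.0342 -0.2565 = -0.2223

-0.222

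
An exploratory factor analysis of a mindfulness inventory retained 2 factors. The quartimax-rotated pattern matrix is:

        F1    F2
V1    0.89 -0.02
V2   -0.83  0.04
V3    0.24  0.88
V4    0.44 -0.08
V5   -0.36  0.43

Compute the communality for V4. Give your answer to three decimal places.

0.200

h² = 0.44² + (-0.08)² = 0.1936 + 0.0064 = 0.2000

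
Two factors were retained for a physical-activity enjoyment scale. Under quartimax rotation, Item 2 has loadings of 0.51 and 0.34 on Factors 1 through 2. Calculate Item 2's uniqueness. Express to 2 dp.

h² = 0.51² + 0.34² = 0.2601 + 0.1156 = 0.3757
Uniqueness u² = 1 − h² = 1 − 0.3757 = 0.6243

0.62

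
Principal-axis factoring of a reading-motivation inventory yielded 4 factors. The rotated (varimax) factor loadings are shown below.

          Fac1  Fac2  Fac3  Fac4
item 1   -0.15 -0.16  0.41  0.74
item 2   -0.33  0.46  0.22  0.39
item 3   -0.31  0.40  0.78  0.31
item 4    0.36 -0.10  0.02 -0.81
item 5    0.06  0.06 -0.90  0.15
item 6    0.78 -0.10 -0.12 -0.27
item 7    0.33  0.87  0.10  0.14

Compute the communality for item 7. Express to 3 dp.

h² = 0.33² + 0.87² + 0.10² + 0.14² = 0.1089 + 0.7569 + 0.0100 + 0.0196 = 0.8954

0.895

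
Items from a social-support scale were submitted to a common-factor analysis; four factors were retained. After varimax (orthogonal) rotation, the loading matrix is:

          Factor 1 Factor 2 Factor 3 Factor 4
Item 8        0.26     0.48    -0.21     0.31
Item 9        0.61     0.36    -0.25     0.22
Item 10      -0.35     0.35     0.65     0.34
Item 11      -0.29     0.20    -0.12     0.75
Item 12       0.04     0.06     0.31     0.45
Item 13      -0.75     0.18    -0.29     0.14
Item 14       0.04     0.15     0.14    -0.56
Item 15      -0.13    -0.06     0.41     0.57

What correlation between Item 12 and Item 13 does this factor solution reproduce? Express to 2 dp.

-0.05

r̂ = Σ λ_i·λ_j across factors = (0.04)(-0.75) + (0.06)(0.18) + (0.31)(-0.29) + (0.45)(0.14)
  = -0.0300 +0.0108 -0.0899 +0.0630 = -0.0461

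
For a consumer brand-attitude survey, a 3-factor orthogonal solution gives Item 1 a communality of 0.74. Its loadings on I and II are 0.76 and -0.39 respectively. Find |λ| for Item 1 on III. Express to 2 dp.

Under orthogonal rotation h² = Σλ², so λ_III² = h² − (0.7297) = 0.74 − 0.7297 = 0.0103.
|λ| = √0.0103 = 0.1015.

0.10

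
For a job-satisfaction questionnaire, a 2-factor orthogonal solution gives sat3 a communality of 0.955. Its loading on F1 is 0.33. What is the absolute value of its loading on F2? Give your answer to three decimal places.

Under orthogonal rotation h² = Σλ², so λ_F2² = h² − (0.1089) = 0.955 − 0.1089 = 0.8461.
|λ| = √0.8461 = 0.9198.

0.920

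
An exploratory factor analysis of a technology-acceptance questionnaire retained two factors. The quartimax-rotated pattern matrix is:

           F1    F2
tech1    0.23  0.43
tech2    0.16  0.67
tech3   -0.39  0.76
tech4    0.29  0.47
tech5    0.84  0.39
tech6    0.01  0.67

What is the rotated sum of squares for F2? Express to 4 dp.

2.0333

SS loadings for F2 = 0.43² + 0.67² + 0.76² + 0.47² + 0.39² + 0.67² = 0.1849 + 0.4489 + 0.5776 + 0.2209 + 0.1521 + 0.4489 = 2.0333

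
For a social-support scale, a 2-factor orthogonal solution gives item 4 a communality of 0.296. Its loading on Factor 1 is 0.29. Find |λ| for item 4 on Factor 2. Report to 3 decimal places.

Under orthogonal rotation h² = Σλ², so λ_Factor 2² = h² − (0.0841) = 0.296 − 0.0841 = 0.2119.
|λ| = √0.2119 = 0.4603.

0.460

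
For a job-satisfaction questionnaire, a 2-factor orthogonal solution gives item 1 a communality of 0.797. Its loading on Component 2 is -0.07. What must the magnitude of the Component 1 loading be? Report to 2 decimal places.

Under orthogonal rotation h² = Σλ², so λ_Component 1² = h² − (0.0049) = 0.797 − 0.0049 = 0.7921.
|λ| = √0.7921 = 0.8900.

0.89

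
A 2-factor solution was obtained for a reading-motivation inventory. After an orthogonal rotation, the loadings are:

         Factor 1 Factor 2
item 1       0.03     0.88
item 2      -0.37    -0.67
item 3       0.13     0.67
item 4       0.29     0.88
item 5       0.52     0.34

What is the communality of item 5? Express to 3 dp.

0.386

h² = 0.52² + 0.34² = 0.2704 + 0.1156 = 0.3860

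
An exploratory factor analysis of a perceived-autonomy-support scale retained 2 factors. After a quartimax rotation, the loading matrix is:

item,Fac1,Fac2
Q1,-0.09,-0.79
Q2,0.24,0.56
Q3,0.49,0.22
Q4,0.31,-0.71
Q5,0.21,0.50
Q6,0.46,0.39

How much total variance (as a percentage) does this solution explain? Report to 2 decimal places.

Communalities: 0.6322, 0.3712, 0.2885, 0.6002, 0.2941, 0.3637; Σh² = 2.5499.
Total variance with 6 standardized items is 6, so the solution explains 2.5499/6 = 0.4250 = 42.50%.

42.50%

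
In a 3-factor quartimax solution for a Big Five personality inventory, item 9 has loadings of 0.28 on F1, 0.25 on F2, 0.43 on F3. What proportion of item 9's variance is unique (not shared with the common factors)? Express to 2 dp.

0.67

h² = 0.28² + 0.25² + 0.43² = 0.0784 + 0.0625 + 0.1849 = 0.3258
Uniqueness u² = 1 − h² = 1 − 0.3258 = 0.6742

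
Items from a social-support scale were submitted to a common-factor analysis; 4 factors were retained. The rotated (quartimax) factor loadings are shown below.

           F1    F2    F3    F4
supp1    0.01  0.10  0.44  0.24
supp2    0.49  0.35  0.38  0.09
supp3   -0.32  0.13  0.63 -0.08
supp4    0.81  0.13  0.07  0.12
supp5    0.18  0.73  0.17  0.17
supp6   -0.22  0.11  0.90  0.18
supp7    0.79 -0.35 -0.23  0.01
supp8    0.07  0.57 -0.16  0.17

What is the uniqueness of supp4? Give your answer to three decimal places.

h² = 0.81² + 0.13² + 0.07² + 0.12² = 0.6561 + 0.0169 + 0.0049 + 0.0144 = 0.6923
Uniqueness u² = 1 − h² = 1 − 0.6923 = 0.3077

0.308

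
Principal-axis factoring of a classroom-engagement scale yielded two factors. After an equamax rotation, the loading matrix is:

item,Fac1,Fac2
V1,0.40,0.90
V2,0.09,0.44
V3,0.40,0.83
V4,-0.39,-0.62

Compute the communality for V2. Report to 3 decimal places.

h² = 0.09² + 0.44² = 0.0081 + 0.1936 = 0.2017

0.202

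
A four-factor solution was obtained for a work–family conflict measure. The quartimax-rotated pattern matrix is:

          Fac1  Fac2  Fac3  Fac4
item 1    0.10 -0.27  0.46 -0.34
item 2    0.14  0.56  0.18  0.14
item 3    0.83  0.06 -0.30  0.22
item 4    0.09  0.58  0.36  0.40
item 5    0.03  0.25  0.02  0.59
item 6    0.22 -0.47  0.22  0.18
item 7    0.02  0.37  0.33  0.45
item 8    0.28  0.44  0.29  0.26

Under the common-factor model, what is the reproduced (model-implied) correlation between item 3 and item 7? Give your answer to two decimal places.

0.04

r̂ = Σ λ_i·λ_j across factors = (0.83)(0.02) + (0.06)(0.37) + (-0.30)(0.33) + (0.22)(0.45)
  = +0.0166 +0.0222 -0.0990 +0.0990 = 0.0388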